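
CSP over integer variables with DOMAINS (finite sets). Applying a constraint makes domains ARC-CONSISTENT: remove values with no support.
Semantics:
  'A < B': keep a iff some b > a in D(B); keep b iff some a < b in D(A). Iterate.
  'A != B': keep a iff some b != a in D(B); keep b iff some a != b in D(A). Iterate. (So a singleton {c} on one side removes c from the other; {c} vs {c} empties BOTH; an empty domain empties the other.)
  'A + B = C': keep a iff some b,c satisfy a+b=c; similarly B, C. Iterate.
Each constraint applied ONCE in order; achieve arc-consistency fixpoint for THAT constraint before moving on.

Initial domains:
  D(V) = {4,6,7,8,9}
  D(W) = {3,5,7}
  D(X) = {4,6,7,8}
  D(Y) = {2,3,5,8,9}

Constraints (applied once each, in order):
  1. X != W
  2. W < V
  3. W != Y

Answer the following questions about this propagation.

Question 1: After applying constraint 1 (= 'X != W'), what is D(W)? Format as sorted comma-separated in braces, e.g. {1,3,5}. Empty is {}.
Constraint 1 (X != W) on D(X)={4,6,7,8} D(W)={3,5,7}: no change
So after constraint 1: D(W) = {3,5,7}

Answer: {3,5,7}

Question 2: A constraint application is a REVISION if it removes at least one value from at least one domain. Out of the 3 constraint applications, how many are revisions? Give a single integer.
Answer: 0

Derivation:
Constraint 1 (X != W) on D(X)={4,6,7,8} D(W)={3,5,7}: no change => not a revision
Constraint 2 (W < V) on D(W)={3,5,7} D(V)={4,6,7,8,9}: no change => not a revision
Constraint 3 (W != Y) on D(W)={3,5,7} D(Y)={2,3,5,8,9}: no change => not a revision
Total revisions = 0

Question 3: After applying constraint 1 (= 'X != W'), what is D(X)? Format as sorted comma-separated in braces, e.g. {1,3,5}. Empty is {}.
Answer: {4,6,7,8}

Derivation:
Constraint 1 (X != W) on D(X)={4,6,7,8} D(W)={3,5,7}: no change
So after constraint 1: D(X) = {4,6,7,8}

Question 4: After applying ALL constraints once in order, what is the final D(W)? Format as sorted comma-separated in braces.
Answer: {3,5,7}

Derivation:
Constraint 1 (X != W) on D(X)={4,6,7,8} D(W)={3,5,7}: no change
Constraint 2 (W < V) on D(W)={3,5,7} D(V)={4,6,7,8,9}: no change
Constraint 3 (W != Y) on D(W)={3,5,7} D(Y)={2,3,5,8,9}: no change
So after all 3 constraints: D(W) = {3,5,7}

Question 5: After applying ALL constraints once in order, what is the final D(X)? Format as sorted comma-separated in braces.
Constraint 1 (X != W) on D(X)={4,6,7,8} D(W)={3,5,7}: no change
Constraint 2 (W < V) on D(W)={3,5,7} D(V)={4,6,7,8,9}: no change
Constraint 3 (W != Y) on D(W)={3,5,7} D(Y)={2,3,5,8,9}: no change
So after all 3 constraints: D(X) = {4,6,7,8}

Answer: {4,6,7,8}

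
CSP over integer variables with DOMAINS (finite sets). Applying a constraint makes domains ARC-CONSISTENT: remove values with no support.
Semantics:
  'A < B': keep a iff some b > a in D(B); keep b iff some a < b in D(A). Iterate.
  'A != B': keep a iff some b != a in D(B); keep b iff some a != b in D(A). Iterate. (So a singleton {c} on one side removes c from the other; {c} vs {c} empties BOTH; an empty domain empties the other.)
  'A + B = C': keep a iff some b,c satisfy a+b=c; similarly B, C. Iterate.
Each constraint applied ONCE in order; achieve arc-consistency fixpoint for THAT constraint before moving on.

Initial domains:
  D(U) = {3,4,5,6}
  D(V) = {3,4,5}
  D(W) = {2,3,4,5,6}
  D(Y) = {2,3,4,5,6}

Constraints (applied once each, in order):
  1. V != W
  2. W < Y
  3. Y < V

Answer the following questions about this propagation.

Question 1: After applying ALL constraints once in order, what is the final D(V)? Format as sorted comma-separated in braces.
Constraint 1 (V != W) on D(V)={3,4,5} D(W)={2,3,4,5,6}: no change
Constraint 2 (W < Y) on D(W)={2,3,4,5,6} D(Y)={2,3,4,5,6}: W {2,3,4,5,6}->{2,3,4,5}; Y {2,3,4,5,6}->{3,4,5,6}
Constraint 3 (Y < V) on D(Y)={3,4,5,6} D(V)={3,4,5}: Y {3,4,5,6}->{3,4}; V {3,4,5}->{4,5}
So after all 3 constraints: D(V) = {4,5}

Answer: {4,5}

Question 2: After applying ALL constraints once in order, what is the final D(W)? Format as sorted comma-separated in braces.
Answer: {2,3,4,5}

Derivation:
Constraint 1 (V != W) on D(V)={3,4,5} D(W)={2,3,4,5,6}: no change
Constraint 2 (W < Y) on D(W)={2,3,4,5,6} D(Y)={2,3,4,5,6}: W {2,3,4,5,6}->{2,3,4,5}; Y {2,3,4,5,6}->{3,4,5,6}
Constraint 3 (Y < V) on D(Y)={3,4,5,6} D(V)={3,4,5}: Y {3,4,5,6}->{3,4}; V {3,4,5}->{4,5}
So after all 3 constraints: D(W) = {2,3,4,5}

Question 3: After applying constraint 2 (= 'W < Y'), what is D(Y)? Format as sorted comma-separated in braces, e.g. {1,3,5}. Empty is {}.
Answer: {3,4,5,6}

Derivation:
Constraint 1 (V != W) on D(V)={3,4,5} D(W)={2,3,4,5,6}: no change
Constraint 2 (W < Y) on D(W)={2,3,4,5,6} D(Y)={2,3,4,5,6}: W {2,3,4,5,6}->{2,3,4,5}; Y {2,3,4,5,6}->{3,4,5,6}
So after constraint 2: D(Y) = {3,4,5,6}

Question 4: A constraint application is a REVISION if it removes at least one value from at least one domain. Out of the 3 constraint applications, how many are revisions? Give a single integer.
Constraint 1 (V != W) on D(V)={3,4,5} D(W)={2,3,4,5,6}: no change => not a revision
Constraint 2 (W < Y) on D(W)={2,3,4,5,6} D(Y)={2,3,4,5,6}: W {2,3,4,5,6}->{2,3,4,5}; Y {2,3,4,5,6}->{3,4,5,6} => REVISION
Constraint 3 (Y < V) on D(Y)={3,4,5,6} D(V)={3,4,5}: Y {3,4,5,6}->{3,4}; V {3,4,5}->{4,5} => REVISION
Total revisions = 2

Answer: 2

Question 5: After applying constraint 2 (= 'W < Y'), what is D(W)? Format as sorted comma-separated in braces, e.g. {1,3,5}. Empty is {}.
Constraint 1 (V != W) on D(V)={3,4,5} D(W)={2,3,4,5,6}: no change
Constraint 2 (W < Y) on D(W)={2,3,4,5,6} D(Y)={2,3,4,5,6}: W {2,3,4,5,6}->{2,3,4,5}; Y {2,3,4,5,6}->{3,4,5,6}
So after constraint 2: D(W) = {2,3,4,5}

Answer: {2,3,4,5}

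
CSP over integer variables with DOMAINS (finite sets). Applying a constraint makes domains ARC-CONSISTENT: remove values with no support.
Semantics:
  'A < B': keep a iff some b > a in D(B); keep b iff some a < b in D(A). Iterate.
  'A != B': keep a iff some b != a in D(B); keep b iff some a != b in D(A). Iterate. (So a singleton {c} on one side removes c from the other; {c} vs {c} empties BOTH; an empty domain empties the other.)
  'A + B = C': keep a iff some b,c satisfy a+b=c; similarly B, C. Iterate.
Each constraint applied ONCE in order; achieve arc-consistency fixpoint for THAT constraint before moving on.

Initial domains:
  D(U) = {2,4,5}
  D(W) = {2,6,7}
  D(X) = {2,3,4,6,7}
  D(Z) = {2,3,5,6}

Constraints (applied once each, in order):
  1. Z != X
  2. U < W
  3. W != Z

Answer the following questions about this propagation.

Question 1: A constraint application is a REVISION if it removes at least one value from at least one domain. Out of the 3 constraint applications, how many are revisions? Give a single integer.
Constraint 1 (Z != X) on D(Z)={2,3,5,6} D(X)={2,3,4,6,7}: no change => not a revision
Constraint 2 (U < W) on D(U)={2,4,5} D(W)={2,6,7}: W {2,6,7}->{6,7} => REVISION
Constraint 3 (W != Z) on D(W)={6,7} D(Z)={2,3,5,6}: no change => not a revision
Total revisions = 1

Answer: 1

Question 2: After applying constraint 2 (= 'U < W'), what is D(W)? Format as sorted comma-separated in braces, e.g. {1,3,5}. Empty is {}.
Constraint 1 (Z != X) on D(Z)={2,3,5,6} D(X)={2,3,4,6,7}: no change
Constraint 2 (U < W) on D(U)={2,4,5} D(W)={2,6,7}: W {2,6,7}->{6,7}
So after constraint 2: D(W) = {6,7}

Answer: {6,7}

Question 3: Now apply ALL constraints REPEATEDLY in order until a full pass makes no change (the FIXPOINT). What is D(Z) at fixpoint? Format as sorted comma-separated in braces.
Answer: {2,3,5,6}

Derivation:
pass 0 (initial): D(Z)={2,3,5,6}
pass 1: W {2,6,7}->{6,7}
pass 2: no change
Fixpoint after 2 passes: D(Z) = {2,3,5,6}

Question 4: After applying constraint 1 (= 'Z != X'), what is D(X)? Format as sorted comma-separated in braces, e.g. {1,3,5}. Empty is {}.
Answer: {2,3,4,6,7}

Derivation:
Constraint 1 (Z != X) on D(Z)={2,3,5,6} D(X)={2,3,4,6,7}: no change
So after constraint 1: D(X) = {2,3,4,6,7}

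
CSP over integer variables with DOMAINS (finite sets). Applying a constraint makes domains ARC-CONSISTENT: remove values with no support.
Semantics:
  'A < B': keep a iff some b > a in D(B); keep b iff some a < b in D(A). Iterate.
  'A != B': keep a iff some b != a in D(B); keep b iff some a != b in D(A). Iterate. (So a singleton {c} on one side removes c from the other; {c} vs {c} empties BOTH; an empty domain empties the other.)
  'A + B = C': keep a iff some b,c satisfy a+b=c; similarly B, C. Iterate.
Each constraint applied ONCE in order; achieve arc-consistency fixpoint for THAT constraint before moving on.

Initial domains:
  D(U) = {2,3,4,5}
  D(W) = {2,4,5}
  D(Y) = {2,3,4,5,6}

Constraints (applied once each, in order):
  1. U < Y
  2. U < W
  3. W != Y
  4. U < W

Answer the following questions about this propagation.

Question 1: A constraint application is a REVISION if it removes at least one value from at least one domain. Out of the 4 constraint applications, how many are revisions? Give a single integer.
Constraint 1 (U < Y) on D(U)={2,3,4,5} D(Y)={2,3,4,5,6}: Y {2,3,4,5,6}->{3,4,5,6} => REVISION
Constraint 2 (U < W) on D(U)={2,3,4,5} D(W)={2,4,5}: U {2,3,4,5}->{2,3,4}; W {2,4,5}->{4,5} => REVISION
Constraint 3 (W != Y) on D(W)={4,5} D(Y)={3,4,5,6}: no change => not a revision
Constraint 4 (U < W) on D(U)={2,3,4} D(W)={4,5}: no change => not a revision
Total revisions = 2

Answer: 2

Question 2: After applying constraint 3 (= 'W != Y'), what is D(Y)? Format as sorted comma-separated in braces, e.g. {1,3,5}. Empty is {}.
Constraint 1 (U < Y) on D(U)={2,3,4,5} D(Y)={2,3,4,5,6}: Y {2,3,4,5,6}->{3,4,5,6}
Constraint 2 (U < W) on D(U)={2,3,4,5} D(W)={2,4,5}: U {2,3,4,5}->{2,3,4}; W {2,4,5}->{4,5}
Constraint 3 (W != Y) on D(W)={4,5} D(Y)={3,4,5,6}: no change
So after constraint 3: D(Y) = {3,4,5,6}

Answer: {3,4,5,6}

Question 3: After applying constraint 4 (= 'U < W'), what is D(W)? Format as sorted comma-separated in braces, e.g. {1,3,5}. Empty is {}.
Constraint 1 (U < Y) on D(U)={2,3,4,5} D(Y)={2,3,4,5,6}: Y {2,3,4,5,6}->{3,4,5,6}
Constraint 2 (U < W) on D(U)={2,3,4,5} D(W)={2,4,5}: U {2,3,4,5}->{2,3,4}; W {2,4,5}->{4,5}
Constraint 3 (W != Y) on D(W)={4,5} D(Y)={3,4,5,6}: no change
Constraint 4 (U < W) on D(U)={2,3,4} D(W)={4,5}: no change
So after constraint 4: D(W) = {4,5}

Answer: {4,5}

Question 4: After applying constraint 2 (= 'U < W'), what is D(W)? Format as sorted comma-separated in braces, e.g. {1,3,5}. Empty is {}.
Answer: {4,5}

Derivation:
Constraint 1 (U < Y) on D(U)={2,3,4,5} D(Y)={2,3,4,5,6}: Y {2,3,4,5,6}->{3,4,5,6}
Constraint 2 (U < W) on D(U)={2,3,4,5} D(W)={2,4,5}: U {2,3,4,5}->{2,3,4}; W {2,4,5}->{4,5}
So after constraint 2: D(W) = {4,5}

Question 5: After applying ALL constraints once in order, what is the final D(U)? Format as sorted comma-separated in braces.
Answer: {2,3,4}

Derivation:
Constraint 1 (U < Y) on D(U)={2,3,4,5} D(Y)={2,3,4,5,6}: Y {2,3,4,5,6}->{3,4,5,6}
Constraint 2 (U < W) on D(U)={2,3,4,5} D(W)={2,4,5}: U {2,3,4,5}->{2,3,4}; W {2,4,5}->{4,5}
Constraint 3 (W != Y) on D(W)={4,5} D(Y)={3,4,5,6}: no change
Constraint 4 (U < W) on D(U)={2,3,4} D(W)={4,5}: no change
So after all 4 constraints: D(U) = {2,3,4}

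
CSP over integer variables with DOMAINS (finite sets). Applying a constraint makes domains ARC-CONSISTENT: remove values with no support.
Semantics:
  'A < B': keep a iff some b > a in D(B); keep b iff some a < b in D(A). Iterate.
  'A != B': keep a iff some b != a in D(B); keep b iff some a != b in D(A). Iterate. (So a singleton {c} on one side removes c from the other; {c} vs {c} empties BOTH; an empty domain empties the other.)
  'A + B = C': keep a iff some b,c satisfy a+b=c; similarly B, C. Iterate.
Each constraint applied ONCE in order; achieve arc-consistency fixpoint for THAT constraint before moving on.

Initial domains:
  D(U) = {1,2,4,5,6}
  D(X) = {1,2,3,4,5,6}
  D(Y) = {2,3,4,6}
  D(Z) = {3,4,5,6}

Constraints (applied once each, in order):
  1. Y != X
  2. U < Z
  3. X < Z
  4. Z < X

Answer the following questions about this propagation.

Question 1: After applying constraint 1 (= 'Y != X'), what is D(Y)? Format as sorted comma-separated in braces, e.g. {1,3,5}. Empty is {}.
Constraint 1 (Y != X) on D(Y)={2,3,4,6} D(X)={1,2,3,4,5,6}: no change
So after constraint 1: D(Y) = {2,3,4,6}

Answer: {2,3,4,6}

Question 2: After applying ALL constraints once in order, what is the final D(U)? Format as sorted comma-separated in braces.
Answer: {1,2,4,5}

Derivation:
Constraint 1 (Y != X) on D(Y)={2,3,4,6} D(X)={1,2,3,4,5,6}: no change
Constraint 2 (U < Z) on D(U)={1,2,4,5,6} D(Z)={3,4,5,6}: U {1,2,4,5,6}->{1,2,4,5}
Constraint 3 (X < Z) on D(X)={1,2,3,4,5,6} D(Z)={3,4,5,6}: X {1,2,3,4,5,6}->{1,2,3,4,5}
Constraint 4 (Z < X) on D(Z)={3,4,5,6} D(X)={1,2,3,4,5}: Z {3,4,5,6}->{3,4}; X {1,2,3,4,5}->{4,5}
So after all 4 constraints: D(U) = {1,2,4,5}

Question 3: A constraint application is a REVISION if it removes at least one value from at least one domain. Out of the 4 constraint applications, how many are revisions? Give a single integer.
Answer: 3

Derivation:
Constraint 1 (Y != X) on D(Y)={2,3,4,6} D(X)={1,2,3,4,5,6}: no change => not a revision
Constraint 2 (U < Z) on D(U)={1,2,4,5,6} D(Z)={3,4,5,6}: U {1,2,4,5,6}->{1,2,4,5} => REVISION
Constraint 3 (X < Z) on D(X)={1,2,3,4,5,6} D(Z)={3,4,5,6}: X {1,2,3,4,5,6}->{1,2,3,4,5} => REVISION
Constraint 4 (Z < X) on D(Z)={3,4,5,6} D(X)={1,2,3,4,5}: Z {3,4,5,6}->{3,4}; X {1,2,3,4,5}->{4,5} => REVISION
Total revisions = 3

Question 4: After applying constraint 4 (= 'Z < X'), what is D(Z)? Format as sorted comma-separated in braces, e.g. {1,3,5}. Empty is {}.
Constraint 1 (Y != X) on D(Y)={2,3,4,6} D(X)={1,2,3,4,5,6}: no change
Constraint 2 (U < Z) on D(U)={1,2,4,5,6} D(Z)={3,4,5,6}: U {1,2,4,5,6}->{1,2,4,5}
Constraint 3 (X < Z) on D(X)={1,2,3,4,5,6} D(Z)={3,4,5,6}: X {1,2,3,4,5,6}->{1,2,3,4,5}
Constraint 4 (Z < X) on D(Z)={3,4,5,6} D(X)={1,2,3,4,5}: Z {3,4,5,6}->{3,4}; X {1,2,3,4,5}->{4,5}
So after constraint 4: D(Z) = {3,4}

Answer: {3,4}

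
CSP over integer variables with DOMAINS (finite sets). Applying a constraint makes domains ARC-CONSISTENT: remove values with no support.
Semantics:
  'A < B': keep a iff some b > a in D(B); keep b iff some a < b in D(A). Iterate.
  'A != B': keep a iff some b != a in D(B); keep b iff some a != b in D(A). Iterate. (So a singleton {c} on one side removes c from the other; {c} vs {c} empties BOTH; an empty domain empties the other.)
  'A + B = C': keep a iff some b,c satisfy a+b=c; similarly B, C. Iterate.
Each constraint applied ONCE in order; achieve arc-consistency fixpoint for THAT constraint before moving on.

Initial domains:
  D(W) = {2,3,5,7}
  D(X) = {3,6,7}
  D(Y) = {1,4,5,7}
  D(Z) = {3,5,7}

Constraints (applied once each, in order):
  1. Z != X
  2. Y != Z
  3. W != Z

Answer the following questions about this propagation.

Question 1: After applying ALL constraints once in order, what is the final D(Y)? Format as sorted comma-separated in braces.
Constraint 1 (Z != X) on D(Z)={3,5,7} D(X)={3,6,7}: no change
Constraint 2 (Y != Z) on D(Y)={1,4,5,7} D(Z)={3,5,7}: no change
Constraint 3 (W != Z) on D(W)={2,3,5,7} D(Z)={3,5,7}: no change
So after all 3 constraints: D(Y) = {1,4,5,7}

Answer: {1,4,5,7}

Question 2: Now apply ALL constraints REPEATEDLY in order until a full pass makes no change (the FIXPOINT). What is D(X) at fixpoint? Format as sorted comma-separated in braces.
pass 0 (initial): D(X)={3,6,7}
pass 1: no change
Fixpoint after 1 passes: D(X) = {3,6,7}

Answer: {3,6,7}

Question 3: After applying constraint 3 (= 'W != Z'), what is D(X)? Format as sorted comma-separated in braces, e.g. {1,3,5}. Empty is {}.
Answer: {3,6,7}

Derivation:
Constraint 1 (Z != X) on D(Z)={3,5,7} D(X)={3,6,7}: no change
Constraint 2 (Y != Z) on D(Y)={1,4,5,7} D(Z)={3,5,7}: no change
Constraint 3 (W != Z) on D(W)={2,3,5,7} D(Z)={3,5,7}: no change
So after constraint 3: D(X) = {3,6,7}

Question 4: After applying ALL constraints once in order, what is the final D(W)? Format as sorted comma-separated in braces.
Answer: {2,3,5,7}

Derivation:
Constraint 1 (Z != X) on D(Z)={3,5,7} D(X)={3,6,7}: no change
Constraint 2 (Y != Z) on D(Y)={1,4,5,7} D(Z)={3,5,7}: no change
Constraint 3 (W != Z) on D(W)={2,3,5,7} D(Z)={3,5,7}: no change
So after all 3 constraints: D(W) = {2,3,5,7}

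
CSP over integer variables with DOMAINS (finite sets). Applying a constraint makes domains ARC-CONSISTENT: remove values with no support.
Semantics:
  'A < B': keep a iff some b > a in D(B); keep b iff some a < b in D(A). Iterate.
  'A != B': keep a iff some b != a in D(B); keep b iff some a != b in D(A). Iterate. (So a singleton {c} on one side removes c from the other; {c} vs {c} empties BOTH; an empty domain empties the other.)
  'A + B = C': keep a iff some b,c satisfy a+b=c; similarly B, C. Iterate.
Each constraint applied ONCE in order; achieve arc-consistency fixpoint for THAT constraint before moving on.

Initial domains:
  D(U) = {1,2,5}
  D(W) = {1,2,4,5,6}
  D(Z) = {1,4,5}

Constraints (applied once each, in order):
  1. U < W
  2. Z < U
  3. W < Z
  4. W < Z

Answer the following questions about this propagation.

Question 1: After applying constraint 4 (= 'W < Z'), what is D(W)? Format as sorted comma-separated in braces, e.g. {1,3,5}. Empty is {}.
Constraint 1 (U < W) on D(U)={1,2,5} D(W)={1,2,4,5,6}: W {1,2,4,5,6}->{2,4,5,6}
Constraint 2 (Z < U) on D(Z)={1,4,5} D(U)={1,2,5}: Z {1,4,5}->{1,4}; U {1,2,5}->{2,5}
Constraint 3 (W < Z) on D(W)={2,4,5,6} D(Z)={1,4}: W {2,4,5,6}->{2}; Z {1,4}->{4}
Constraint 4 (W < Z) on D(W)={2} D(Z)={4}: no change
So after constraint 4: D(W) = {2}

Answer: {2}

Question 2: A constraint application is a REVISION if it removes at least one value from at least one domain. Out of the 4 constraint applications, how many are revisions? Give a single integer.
Constraint 1 (U < W) on D(U)={1,2,5} D(W)={1,2,4,5,6}: W {1,2,4,5,6}->{2,4,5,6} => REVISION
Constraint 2 (Z < U) on D(Z)={1,4,5} D(U)={1,2,5}: Z {1,4,5}->{1,4}; U {1,2,5}->{2,5} => REVISION
Constraint 3 (W < Z) on D(W)={2,4,5,6} D(Z)={1,4}: W {2,4,5,6}->{2}; Z {1,4}->{4} => REVISION
Constraint 4 (W < Z) on D(W)={2} D(Z)={4}: no change => not a revision
Total revisions = 3

Answer: 3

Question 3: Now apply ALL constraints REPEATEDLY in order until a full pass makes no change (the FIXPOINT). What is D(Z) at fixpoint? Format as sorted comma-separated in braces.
pass 0 (initial): D(Z)={1,4,5}
pass 1: U {1,2,5}->{2,5}; W {1,2,4,5,6}->{2}; Z {1,4,5}->{4}
pass 2: U {2,5}->{}; W {2}->{}; Z {4}->{}
pass 3: no change
Fixpoint after 3 passes: D(Z) = {}

Answer: {}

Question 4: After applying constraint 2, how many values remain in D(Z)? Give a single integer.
Constraint 1 (U < W) on D(U)={1,2,5} D(W)={1,2,4,5,6}: W {1,2,4,5,6}->{2,4,5,6}
Constraint 2 (Z < U) on D(Z)={1,4,5} D(U)={1,2,5}: Z {1,4,5}->{1,4}; U {1,2,5}->{2,5}
So after constraint 2: D(Z)={1,4}, size = 2

Answer: 2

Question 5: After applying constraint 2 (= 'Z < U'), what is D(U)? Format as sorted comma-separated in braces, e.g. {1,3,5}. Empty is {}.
Answer: {2,5}

Derivation:
Constraint 1 (U < W) on D(U)={1,2,5} D(W)={1,2,4,5,6}: W {1,2,4,5,6}->{2,4,5,6}
Constraint 2 (Z < U) on D(Z)={1,4,5} D(U)={1,2,5}: Z {1,4,5}->{1,4}; U {1,2,5}->{2,5}
So after constraint 2: D(U) = {2,5}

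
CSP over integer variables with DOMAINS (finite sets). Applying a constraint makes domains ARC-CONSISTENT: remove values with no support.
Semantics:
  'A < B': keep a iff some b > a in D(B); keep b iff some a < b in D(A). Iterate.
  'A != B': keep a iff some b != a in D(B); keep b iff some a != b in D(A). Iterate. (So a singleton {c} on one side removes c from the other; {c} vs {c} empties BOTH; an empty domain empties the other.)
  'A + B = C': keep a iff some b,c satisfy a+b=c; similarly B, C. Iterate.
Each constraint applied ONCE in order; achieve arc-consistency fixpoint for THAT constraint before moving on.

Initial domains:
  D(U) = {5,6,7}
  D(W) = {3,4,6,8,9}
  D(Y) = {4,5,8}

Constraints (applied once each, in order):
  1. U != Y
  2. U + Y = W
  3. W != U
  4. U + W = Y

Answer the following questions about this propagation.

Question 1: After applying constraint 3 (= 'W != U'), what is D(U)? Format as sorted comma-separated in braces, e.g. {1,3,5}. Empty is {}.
Constraint 1 (U != Y) on D(U)={5,6,7} D(Y)={4,5,8}: no change
Constraint 2 (U + Y = W) on D(U)={5,6,7} D(Y)={4,5,8} D(W)={3,4,6,8,9}: U {5,6,7}->{5}; Y {4,5,8}->{4}; W {3,4,6,8,9}->{9}
Constraint 3 (W != U) on D(W)={9} D(U)={5}: no change
So after constraint 3: D(U) = {5}

Answer: {5}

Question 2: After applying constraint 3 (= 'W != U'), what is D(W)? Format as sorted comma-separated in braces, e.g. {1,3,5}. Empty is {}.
Answer: {9}

Derivation:
Constraint 1 (U != Y) on D(U)={5,6,7} D(Y)={4,5,8}: no change
Constraint 2 (U + Y = W) on D(U)={5,6,7} D(Y)={4,5,8} D(W)={3,4,6,8,9}: U {5,6,7}->{5}; Y {4,5,8}->{4}; W {3,4,6,8,9}->{9}
Constraint 3 (W != U) on D(W)={9} D(U)={5}: no change
So after constraint 3: D(W) = {9}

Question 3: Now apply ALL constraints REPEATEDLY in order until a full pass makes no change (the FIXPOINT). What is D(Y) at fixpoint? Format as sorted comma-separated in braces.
Answer: {}

Derivation:
pass 0 (initial): D(Y)={4,5,8}
pass 1: U {5,6,7}->{}; W {3,4,6,8,9}->{}; Y {4,5,8}->{}
pass 2: no change
Fixpoint after 2 passes: D(Y) = {}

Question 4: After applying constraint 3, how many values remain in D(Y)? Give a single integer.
Constraint 1 (U != Y) on D(U)={5,6,7} D(Y)={4,5,8}: no change
Constraint 2 (U + Y = W) on D(U)={5,6,7} D(Y)={4,5,8} D(W)={3,4,6,8,9}: U {5,6,7}->{5}; Y {4,5,8}->{4}; W {3,4,6,8,9}->{9}
Constraint 3 (W != U) on D(W)={9} D(U)={5}: no change
So after constraint 3: D(Y)={4}, size = 1

Answer: 1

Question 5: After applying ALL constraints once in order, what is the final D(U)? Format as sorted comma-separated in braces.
Constraint 1 (U != Y) on D(U)={5,6,7} D(Y)={4,5,8}: no change
Constraint 2 (U + Y = W) on D(U)={5,6,7} D(Y)={4,5,8} D(W)={3,4,6,8,9}: U {5,6,7}->{5}; Y {4,5,8}->{4}; W {3,4,6,8,9}->{9}
Constraint 3 (W != U) on D(W)={9} D(U)={5}: no change
Constraint 4 (U + W = Y) on D(U)={5} D(W)={9} D(Y)={4}: U {5}->{}; W {9}->{}; Y {4}->{}
So after all 4 constraints: D(U) = {}

Answer: {}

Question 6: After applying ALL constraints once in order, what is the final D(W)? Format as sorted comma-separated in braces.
Constraint 1 (U != Y) on D(U)={5,6,7} D(Y)={4,5,8}: no change
Constraint 2 (U + Y = W) on D(U)={5,6,7} D(Y)={4,5,8} D(W)={3,4,6,8,9}: U {5,6,7}->{5}; Y {4,5,8}->{4}; W {3,4,6,8,9}->{9}
Constraint 3 (W != U) on D(W)={9} D(U)={5}: no change
Constraint 4 (U + W = Y) on D(U)={5} D(W)={9} D(Y)={4}: U {5}->{}; W {9}->{}; Y {4}->{}
So after all 4 constraints: D(W) = {}

Answer: {}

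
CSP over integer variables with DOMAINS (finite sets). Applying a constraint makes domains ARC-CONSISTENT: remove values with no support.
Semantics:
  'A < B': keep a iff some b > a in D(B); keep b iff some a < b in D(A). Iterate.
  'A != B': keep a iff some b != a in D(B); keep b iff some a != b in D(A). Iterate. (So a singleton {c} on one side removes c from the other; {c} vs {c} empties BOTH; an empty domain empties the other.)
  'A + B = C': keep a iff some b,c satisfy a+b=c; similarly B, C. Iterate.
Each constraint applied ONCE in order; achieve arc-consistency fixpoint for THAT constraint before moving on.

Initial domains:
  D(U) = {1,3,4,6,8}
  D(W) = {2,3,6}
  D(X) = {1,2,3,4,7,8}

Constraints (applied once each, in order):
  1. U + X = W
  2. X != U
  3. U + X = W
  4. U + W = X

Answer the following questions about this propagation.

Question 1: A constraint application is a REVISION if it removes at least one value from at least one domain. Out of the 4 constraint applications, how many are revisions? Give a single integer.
Constraint 1 (U + X = W) on D(U)={1,3,4,6,8} D(X)={1,2,3,4,7,8} D(W)={2,3,6}: U {1,3,4,6,8}->{1,3,4}; X {1,2,3,4,7,8}->{1,2,3} => REVISION
Constraint 2 (X != U) on D(X)={1,2,3} D(U)={1,3,4}: no change => not a revision
Constraint 3 (U + X = W) on D(U)={1,3,4} D(X)={1,2,3} D(W)={2,3,6}: no change => not a revision
Constraint 4 (U + W = X) on D(U)={1,3,4} D(W)={2,3,6} D(X)={1,2,3}: U {1,3,4}->{1}; W {2,3,6}->{2}; X {1,2,3}->{3} => REVISION
Total revisions = 2

Answer: 2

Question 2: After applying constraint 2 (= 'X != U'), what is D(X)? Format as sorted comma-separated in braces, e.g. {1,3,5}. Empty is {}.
Answer: {1,2,3}

Derivation:
Constraint 1 (U + X = W) on D(U)={1,3,4,6,8} D(X)={1,2,3,4,7,8} D(W)={2,3,6}: U {1,3,4,6,8}->{1,3,4}; X {1,2,3,4,7,8}->{1,2,3}
Constraint 2 (X != U) on D(X)={1,2,3} D(U)={1,3,4}: no change
So after constraint 2: D(X) = {1,2,3}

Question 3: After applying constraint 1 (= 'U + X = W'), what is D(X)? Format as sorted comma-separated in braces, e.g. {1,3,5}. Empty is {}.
Answer: {1,2,3}

Derivation:
Constraint 1 (U + X = W) on D(U)={1,3,4,6,8} D(X)={1,2,3,4,7,8} D(W)={2,3,6}: U {1,3,4,6,8}->{1,3,4}; X {1,2,3,4,7,8}->{1,2,3}
So after constraint 1: D(X) = {1,2,3}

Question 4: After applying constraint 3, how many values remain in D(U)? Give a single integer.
Constraint 1 (U + X = W) on D(U)={1,3,4,6,8} D(X)={1,2,3,4,7,8} D(W)={2,3,6}: U {1,3,4,6,8}->{1,3,4}; X {1,2,3,4,7,8}->{1,2,3}
Constraint 2 (X != U) on D(X)={1,2,3} D(U)={1,3,4}: no change
Constraint 3 (U + X = W) on D(U)={1,3,4} D(X)={1,2,3} D(W)={2,3,6}: no change
So after constraint 3: D(U)={1,3,4}, size = 3

Answer: 3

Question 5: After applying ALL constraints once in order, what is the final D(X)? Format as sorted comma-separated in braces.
Constraint 1 (U + X = W) on D(U)={1,3,4,6,8} D(X)={1,2,3,4,7,8} D(W)={2,3,6}: U {1,3,4,6,8}->{1,3,4}; X {1,2,3,4,7,8}->{1,2,3}
Constraint 2 (X != U) on D(X)={1,2,3} D(U)={1,3,4}: no change
Constraint 3 (U + X = W) on D(U)={1,3,4} D(X)={1,2,3} D(W)={2,3,6}: no change
Constraint 4 (U + W = X) on D(U)={1,3,4} D(W)={2,3,6} D(X)={1,2,3}: U {1,3,4}->{1}; W {2,3,6}->{2}; X {1,2,3}->{3}
So after all 4 constraints: D(X) = {3}

Answer: {3}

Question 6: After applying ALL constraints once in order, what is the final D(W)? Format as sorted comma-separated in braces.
Answer: {2}

Derivation:
Constraint 1 (U + X = W) on D(U)={1,3,4,6,8} D(X)={1,2,3,4,7,8} D(W)={2,3,6}: U {1,3,4,6,8}->{1,3,4}; X {1,2,3,4,7,8}->{1,2,3}
Constraint 2 (X != U) on D(X)={1,2,3} D(U)={1,3,4}: no change
Constraint 3 (U + X = W) on D(U)={1,3,4} D(X)={1,2,3} D(W)={2,3,6}: no change
Constraint 4 (U + W = X) on D(U)={1,3,4} D(W)={2,3,6} D(X)={1,2,3}: U {1,3,4}->{1}; W {2,3,6}->{2}; X {1,2,3}->{3}
So after all 4 constraints: D(W) = {2}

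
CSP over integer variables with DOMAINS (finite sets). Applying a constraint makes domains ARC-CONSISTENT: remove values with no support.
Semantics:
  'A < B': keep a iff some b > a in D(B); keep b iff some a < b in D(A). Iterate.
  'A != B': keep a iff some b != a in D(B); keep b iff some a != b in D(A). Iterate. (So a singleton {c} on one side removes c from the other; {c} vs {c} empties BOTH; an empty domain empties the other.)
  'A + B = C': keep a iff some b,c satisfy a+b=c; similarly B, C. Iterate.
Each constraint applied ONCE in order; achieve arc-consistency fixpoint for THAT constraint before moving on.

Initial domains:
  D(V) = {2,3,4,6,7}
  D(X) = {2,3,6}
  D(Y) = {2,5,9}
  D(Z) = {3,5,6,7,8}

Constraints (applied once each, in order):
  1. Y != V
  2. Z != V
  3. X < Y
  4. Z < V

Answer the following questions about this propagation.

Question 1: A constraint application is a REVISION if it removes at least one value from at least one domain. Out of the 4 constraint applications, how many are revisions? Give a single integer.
Constraint 1 (Y != V) on D(Y)={2,5,9} D(V)={2,3,4,6,7}: no change => not a revision
Constraint 2 (Z != V) on D(Z)={3,5,6,7,8} D(V)={2,3,4,6,7}: no change => not a revision
Constraint 3 (X < Y) on D(X)={2,3,6} D(Y)={2,5,9}: Y {2,5,9}->{5,9} => REVISION
Constraint 4 (Z < V) on D(Z)={3,5,6,7,8} D(V)={2,3,4,6,7}: Z {3,5,6,7,8}->{3,5,6}; V {2,3,4,6,7}->{4,6,7} => REVISION
Total revisions = 2

Answer: 2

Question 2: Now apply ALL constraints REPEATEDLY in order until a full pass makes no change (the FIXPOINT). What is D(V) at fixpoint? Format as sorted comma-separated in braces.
pass 0 (initial): D(V)={2,3,4,6,7}
pass 1: V {2,3,4,6,7}->{4,6,7}; Y {2,5,9}->{5,9}; Z {3,5,6,7,8}->{3,5,6}
pass 2: no change
Fixpoint after 2 passes: D(V) = {4,6,7}

Answer: {4,6,7}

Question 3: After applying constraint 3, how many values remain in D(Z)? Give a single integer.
Answer: 5

Derivation:
Constraint 1 (Y != V) on D(Y)={2,5,9} D(V)={2,3,4,6,7}: no change
Constraint 2 (Z != V) on D(Z)={3,5,6,7,8} D(V)={2,3,4,6,7}: no change
Constraint 3 (X < Y) on D(X)={2,3,6} D(Y)={2,5,9}: Y {2,5,9}->{5,9}
So after constraint 3: D(Z)={3,5,6,7,8}, size = 5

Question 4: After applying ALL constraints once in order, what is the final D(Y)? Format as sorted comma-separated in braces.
Constraint 1 (Y != V) on D(Y)={2,5,9} D(V)={2,3,4,6,7}: no change
Constraint 2 (Z != V) on D(Z)={3,5,6,7,8} D(V)={2,3,4,6,7}: no change
Constraint 3 (X < Y) on D(X)={2,3,6} D(Y)={2,5,9}: Y {2,5,9}->{5,9}
Constraint 4 (Z < V) on D(Z)={3,5,6,7,8} D(V)={2,3,4,6,7}: Z {3,5,6,7,8}->{3,5,6}; V {2,3,4,6,7}->{4,6,7}
So after all 4 constraints: D(Y) = {5,9}

Answer: {5,9}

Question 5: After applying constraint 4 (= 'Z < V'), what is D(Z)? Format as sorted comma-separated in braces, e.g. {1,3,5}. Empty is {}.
Answer: {3,5,6}

Derivation:
Constraint 1 (Y != V) on D(Y)={2,5,9} D(V)={2,3,4,6,7}: no change
Constraint 2 (Z != V) on D(Z)={3,5,6,7,8} D(V)={2,3,4,6,7}: no change
Constraint 3 (X < Y) on D(X)={2,3,6} D(Y)={2,5,9}: Y {2,5,9}->{5,9}
Constraint 4 (Z < V) on D(Z)={3,5,6,7,8} D(V)={2,3,4,6,7}: Z {3,5,6,7,8}->{3,5,6}; V {2,3,4,6,7}->{4,6,7}
So after constraint 4: D(Z) = {3,5,6}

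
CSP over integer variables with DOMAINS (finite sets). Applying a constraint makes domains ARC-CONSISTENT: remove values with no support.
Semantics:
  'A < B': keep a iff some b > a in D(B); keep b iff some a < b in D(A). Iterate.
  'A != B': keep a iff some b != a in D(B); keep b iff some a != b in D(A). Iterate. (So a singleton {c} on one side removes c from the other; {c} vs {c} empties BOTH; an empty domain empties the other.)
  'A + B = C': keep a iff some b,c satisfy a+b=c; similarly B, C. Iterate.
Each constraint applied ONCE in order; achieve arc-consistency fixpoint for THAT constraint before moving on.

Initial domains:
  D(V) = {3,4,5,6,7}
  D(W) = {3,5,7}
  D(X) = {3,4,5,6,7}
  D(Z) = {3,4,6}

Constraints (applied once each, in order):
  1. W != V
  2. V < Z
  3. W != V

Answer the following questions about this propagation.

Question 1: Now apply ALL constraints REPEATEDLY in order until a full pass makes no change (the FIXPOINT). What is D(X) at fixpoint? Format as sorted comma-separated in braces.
pass 0 (initial): D(X)={3,4,5,6,7}
pass 1: V {3,4,5,6,7}->{3,4,5}; Z {3,4,6}->{4,6}
pass 2: no change
Fixpoint after 2 passes: D(X) = {3,4,5,6,7}

Answer: {3,4,5,6,7}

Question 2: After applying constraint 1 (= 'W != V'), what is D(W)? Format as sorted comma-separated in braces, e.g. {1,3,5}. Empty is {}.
Answer: {3,5,7}

Derivation:
Constraint 1 (W != V) on D(W)={3,5,7} D(V)={3,4,5,6,7}: no change
So after constraint 1: D(W) = {3,5,7}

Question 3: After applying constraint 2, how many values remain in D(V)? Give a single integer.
Constraint 1 (W != V) on D(W)={3,5,7} D(V)={3,4,5,6,7}: no change
Constraint 2 (V < Z) on D(V)={3,4,5,6,7} D(Z)={3,4,6}: V {3,4,5,6,7}->{3,4,5}; Z {3,4,6}->{4,6}
So after constraint 2: D(V)={3,4,5}, size = 3

Answer: 3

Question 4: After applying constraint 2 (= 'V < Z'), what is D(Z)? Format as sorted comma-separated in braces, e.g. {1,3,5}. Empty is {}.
Constraint 1 (W != V) on D(W)={3,5,7} D(V)={3,4,5,6,7}: no change
Constraint 2 (V < Z) on D(V)={3,4,5,6,7} D(Z)={3,4,6}: V {3,4,5,6,7}->{3,4,5}; Z {3,4,6}->{4,6}
So after constraint 2: D(Z) = {4,6}

Answer: {4,6}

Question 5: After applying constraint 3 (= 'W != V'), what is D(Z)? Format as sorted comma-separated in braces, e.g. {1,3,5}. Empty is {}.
Constraint 1 (W != V) on D(W)={3,5,7} D(V)={3,4,5,6,7}: no change
Constraint 2 (V < Z) on D(V)={3,4,5,6,7} D(Z)={3,4,6}: V {3,4,5,6,7}->{3,4,5}; Z {3,4,6}->{4,6}
Constraint 3 (W != V) on D(W)={3,5,7} D(V)={3,4,5}: no change
So after constraint 3: D(Z) = {4,6}

Answer: {4,6}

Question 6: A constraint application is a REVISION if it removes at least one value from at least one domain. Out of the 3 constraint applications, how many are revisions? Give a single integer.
Constraint 1 (W != V) on D(W)={3,5,7} D(V)={3,4,5,6,7}: no change => not a revision
Constraint 2 (V < Z) on D(V)={3,4,5,6,7} D(Z)={3,4,6}: V {3,4,5,6,7}->{3,4,5}; Z {3,4,6}->{4,6} => REVISION
Constraint 3 (W != V) on D(W)={3,5,7} D(V)={3,4,5}: no change => not a revision
Total revisions = 1

Answer: 1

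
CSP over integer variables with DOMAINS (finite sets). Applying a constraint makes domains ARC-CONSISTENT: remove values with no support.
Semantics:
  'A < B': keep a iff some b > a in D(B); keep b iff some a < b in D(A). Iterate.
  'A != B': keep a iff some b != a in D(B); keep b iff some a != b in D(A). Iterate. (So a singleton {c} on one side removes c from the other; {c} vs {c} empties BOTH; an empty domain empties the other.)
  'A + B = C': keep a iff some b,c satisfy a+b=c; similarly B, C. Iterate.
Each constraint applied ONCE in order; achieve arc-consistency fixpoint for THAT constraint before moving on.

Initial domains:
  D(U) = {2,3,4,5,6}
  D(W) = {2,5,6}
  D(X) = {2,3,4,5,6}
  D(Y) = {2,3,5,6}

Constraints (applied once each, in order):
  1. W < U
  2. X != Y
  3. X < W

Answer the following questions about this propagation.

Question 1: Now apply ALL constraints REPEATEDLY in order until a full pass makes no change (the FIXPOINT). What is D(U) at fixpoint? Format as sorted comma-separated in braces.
pass 0 (initial): D(U)={2,3,4,5,6}
pass 1: U {2,3,4,5,6}->{3,4,5,6}; W {2,5,6}->{5}; X {2,3,4,5,6}->{2,3,4}
pass 2: U {3,4,5,6}->{6}
pass 3: no change
Fixpoint after 3 passes: D(U) = {6}

Answer: {6}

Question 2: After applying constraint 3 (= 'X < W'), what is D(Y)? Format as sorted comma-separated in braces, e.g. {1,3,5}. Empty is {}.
Answer: {2,3,5,6}

Derivation:
Constraint 1 (W < U) on D(W)={2,5,6} D(U)={2,3,4,5,6}: W {2,5,6}->{2,5}; U {2,3,4,5,6}->{3,4,5,6}
Constraint 2 (X != Y) on D(X)={2,3,4,5,6} D(Y)={2,3,5,6}: no change
Constraint 3 (X < W) on D(X)={2,3,4,5,6} D(W)={2,5}: X {2,3,4,5,6}->{2,3,4}; W {2,5}->{5}
So after constraint 3: D(Y) = {2,3,5,6}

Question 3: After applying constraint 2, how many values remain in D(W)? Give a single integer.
Constraint 1 (W < U) on D(W)={2,5,6} D(U)={2,3,4,5,6}: W {2,5,6}->{2,5}; U {2,3,4,5,6}->{3,4,5,6}
Constraint 2 (X != Y) on D(X)={2,3,4,5,6} D(Y)={2,3,5,6}: no change
So after constraint 2: D(W)={2,5}, size = 2

Answer: 2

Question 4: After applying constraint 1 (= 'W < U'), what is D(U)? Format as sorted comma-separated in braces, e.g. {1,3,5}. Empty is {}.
Constraint 1 (W < U) on D(W)={2,5,6} D(U)={2,3,4,5,6}: W {2,5,6}->{2,5}; U {2,3,4,5,6}->{3,4,5,6}
So after constraint 1: D(U) = {3,4,5,6}

Answer: {3,4,5,6}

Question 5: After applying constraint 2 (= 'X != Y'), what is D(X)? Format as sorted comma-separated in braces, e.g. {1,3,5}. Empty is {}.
Answer: {2,3,4,5,6}

Derivation:
Constraint 1 (W < U) on D(W)={2,5,6} D(U)={2,3,4,5,6}: W {2,5,6}->{2,5}; U {2,3,4,5,6}->{3,4,5,6}
Constraint 2 (X != Y) on D(X)={2,3,4,5,6} D(Y)={2,3,5,6}: no change
So after constraint 2: D(X) = {2,3,4,5,6}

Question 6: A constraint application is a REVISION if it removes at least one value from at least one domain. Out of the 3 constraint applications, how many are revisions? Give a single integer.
Answer: 2

Derivation:
Constraint 1 (W < U) on D(W)={2,5,6} D(U)={2,3,4,5,6}: W {2,5,6}->{2,5}; U {2,3,4,5,6}->{3,4,5,6} => REVISION
Constraint 2 (X != Y) on D(X)={2,3,4,5,6} D(Y)={2,3,5,6}: no change => not a revision
Constraint 3 (X < W) on D(X)={2,3,4,5,6} D(W)={2,5}: X {2,3,4,5,6}->{2,3,4}; W {2,5}->{5} => REVISION
Total revisions = 2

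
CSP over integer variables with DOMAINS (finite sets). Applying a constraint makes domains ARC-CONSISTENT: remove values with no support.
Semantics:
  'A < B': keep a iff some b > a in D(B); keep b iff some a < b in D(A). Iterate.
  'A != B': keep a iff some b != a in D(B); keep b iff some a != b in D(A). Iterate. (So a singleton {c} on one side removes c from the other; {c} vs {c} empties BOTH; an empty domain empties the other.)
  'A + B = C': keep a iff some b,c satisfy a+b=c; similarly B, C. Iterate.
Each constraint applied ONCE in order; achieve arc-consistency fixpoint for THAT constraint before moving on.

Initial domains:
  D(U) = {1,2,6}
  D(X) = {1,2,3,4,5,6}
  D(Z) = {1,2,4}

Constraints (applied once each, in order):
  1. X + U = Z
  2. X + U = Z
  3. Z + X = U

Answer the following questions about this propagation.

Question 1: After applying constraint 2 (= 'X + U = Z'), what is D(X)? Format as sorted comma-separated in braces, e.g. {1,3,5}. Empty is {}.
Constraint 1 (X + U = Z) on D(X)={1,2,3,4,5,6} D(U)={1,2,6} D(Z)={1,2,4}: X {1,2,3,4,5,6}->{1,2,3}; U {1,2,6}->{1,2}; Z {1,2,4}->{2,4}
Constraint 2 (X + U = Z) on D(X)={1,2,3} D(U)={1,2} D(Z)={2,4}: no change
So after constraint 2: D(X) = {1,2,3}

Answer: {1,2,3}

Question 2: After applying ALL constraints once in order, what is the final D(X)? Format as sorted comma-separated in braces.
Constraint 1 (X + U = Z) on D(X)={1,2,3,4,5,6} D(U)={1,2,6} D(Z)={1,2,4}: X {1,2,3,4,5,6}->{1,2,3}; U {1,2,6}->{1,2}; Z {1,2,4}->{2,4}
Constraint 2 (X + U = Z) on D(X)={1,2,3} D(U)={1,2} D(Z)={2,4}: no change
Constraint 3 (Z + X = U) on D(Z)={2,4} D(X)={1,2,3} D(U)={1,2}: Z {2,4}->{}; X {1,2,3}->{}; U {1,2}->{}
So after all 3 constraints: D(X) = {}

Answer: {}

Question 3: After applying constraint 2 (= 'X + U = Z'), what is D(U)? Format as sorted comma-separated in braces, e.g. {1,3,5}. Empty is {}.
Answer: {1,2}

Derivation:
Constraint 1 (X + U = Z) on D(X)={1,2,3,4,5,6} D(U)={1,2,6} D(Z)={1,2,4}: X {1,2,3,4,5,6}->{1,2,3}; U {1,2,6}->{1,2}; Z {1,2,4}->{2,4}
Constraint 2 (X + U = Z) on D(X)={1,2,3} D(U)={1,2} D(Z)={2,4}: no change
So after constraint 2: D(U) = {1,2}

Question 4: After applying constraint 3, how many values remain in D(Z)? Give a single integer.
Constraint 1 (X + U = Z) on D(X)={1,2,3,4,5,6} D(U)={1,2,6} D(Z)={1,2,4}: X {1,2,3,4,5,6}->{1,2,3}; U {1,2,6}->{1,2}; Z {1,2,4}->{2,4}
Constraint 2 (X + U = Z) on D(X)={1,2,3} D(U)={1,2} D(Z)={2,4}: no change
Constraint 3 (Z + X = U) on D(Z)={2,4} D(X)={1,2,3} D(U)={1,2}: Z {2,4}->{}; X {1,2,3}->{}; U {1,2}->{}
So after constraint 3: D(Z)={}, size = 0

Answer: 0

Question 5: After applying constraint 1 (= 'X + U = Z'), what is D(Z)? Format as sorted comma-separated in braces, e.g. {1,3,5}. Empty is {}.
Answer: {2,4}

Derivation:
Constraint 1 (X + U = Z) on D(X)={1,2,3,4,5,6} D(U)={1,2,6} D(Z)={1,2,4}: X {1,2,3,4,5,6}->{1,2,3}; U {1,2,6}->{1,2}; Z {1,2,4}->{2,4}
So after constraint 1: D(Z) = {2,4}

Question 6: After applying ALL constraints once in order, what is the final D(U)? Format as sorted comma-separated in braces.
Constraint 1 (X + U = Z) on D(X)={1,2,3,4,5,6} D(U)={1,2,6} D(Z)={1,2,4}: X {1,2,3,4,5,6}->{1,2,3}; U {1,2,6}->{1,2}; Z {1,2,4}->{2,4}
Constraint 2 (X + U = Z) on D(X)={1,2,3} D(U)={1,2} D(Z)={2,4}: no change
Constraint 3 (Z + X = U) on D(Z)={2,4} D(X)={1,2,3} D(U)={1,2}: Z {2,4}->{}; X {1,2,3}->{}; U {1,2}->{}
So after all 3 constraints: D(U) = {}

Answer: {}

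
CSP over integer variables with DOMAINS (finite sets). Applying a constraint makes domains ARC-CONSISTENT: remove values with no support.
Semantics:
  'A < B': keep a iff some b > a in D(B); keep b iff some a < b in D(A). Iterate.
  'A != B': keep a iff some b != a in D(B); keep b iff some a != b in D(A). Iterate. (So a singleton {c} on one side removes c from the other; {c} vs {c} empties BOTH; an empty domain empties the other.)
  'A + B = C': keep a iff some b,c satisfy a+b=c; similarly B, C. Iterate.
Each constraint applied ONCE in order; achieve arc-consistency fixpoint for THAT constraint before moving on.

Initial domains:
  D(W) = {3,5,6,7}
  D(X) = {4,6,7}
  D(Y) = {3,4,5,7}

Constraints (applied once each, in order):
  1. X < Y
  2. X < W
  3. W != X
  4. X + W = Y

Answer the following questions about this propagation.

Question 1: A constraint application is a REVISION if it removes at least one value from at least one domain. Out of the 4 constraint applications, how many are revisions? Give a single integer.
Constraint 1 (X < Y) on D(X)={4,6,7} D(Y)={3,4,5,7}: X {4,6,7}->{4,6}; Y {3,4,5,7}->{5,7} => REVISION
Constraint 2 (X < W) on D(X)={4,6} D(W)={3,5,6,7}: W {3,5,6,7}->{5,6,7} => REVISION
Constraint 3 (W != X) on D(W)={5,6,7} D(X)={4,6}: no change => not a revision
Constraint 4 (X + W = Y) on D(X)={4,6} D(W)={5,6,7} D(Y)={5,7}: X {4,6}->{}; W {5,6,7}->{}; Y {5,7}->{} => REVISION
Total revisions = 3

Answer: 3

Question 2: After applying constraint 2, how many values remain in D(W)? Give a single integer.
Answer: 3

Derivation:
Constraint 1 (X < Y) on D(X)={4,6,7} D(Y)={3,4,5,7}: X {4,6,7}->{4,6}; Y {3,4,5,7}->{5,7}
Constraint 2 (X < W) on D(X)={4,6} D(W)={3,5,6,7}: W {3,5,6,7}->{5,6,7}
So after constraint 2: D(W)={5,6,7}, size = 3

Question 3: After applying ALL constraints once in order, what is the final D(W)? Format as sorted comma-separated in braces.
Answer: {}

Derivation:
Constraint 1 (X < Y) on D(X)={4,6,7} D(Y)={3,4,5,7}: X {4,6,7}->{4,6}; Y {3,4,5,7}->{5,7}
Constraint 2 (X < W) on D(X)={4,6} D(W)={3,5,6,7}: W {3,5,6,7}->{5,6,7}
Constraint 3 (W != X) on D(W)={5,6,7} D(X)={4,6}: no change
Constraint 4 (X + W = Y) on D(X)={4,6} D(W)={5,6,7} D(Y)={5,7}: X {4,6}->{}; W {5,6,7}->{}; Y {5,7}->{}
So after all 4 constraints: D(W) = {}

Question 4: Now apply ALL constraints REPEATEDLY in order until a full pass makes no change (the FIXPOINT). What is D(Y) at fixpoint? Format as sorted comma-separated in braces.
Answer: {}

Derivation:
pass 0 (initial): D(Y)={3,4,5,7}
pass 1: W {3,5,6,7}->{}; X {4,6,7}->{}; Y {3,4,5,7}->{}
pass 2: no change
Fixpoint after 2 passes: D(Y) = {}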